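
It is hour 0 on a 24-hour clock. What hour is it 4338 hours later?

Dividing 4338 by 24 gives quotient 180 and remainder 18.
(0 + 18) mod 24 = 18.

18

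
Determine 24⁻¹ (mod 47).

47 = 1·24 + 23
24 = 1·23 + 1
23 = 23·1 + 0
Back-substituting gives 24·2 ≡ 1 (mod 47).

2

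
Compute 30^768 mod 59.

Successive squares of 30 mod 59: 30^1≡30, 30^2≡15, 30^4≡48, 30^8≡3, 30^16≡9, 30^32≡22, 30^64≡12, 30^128≡26, 30^256≡27, 30^512≡21.
Since 768 = 256 + 512 in binary, 30^768 ≡ 27·21 ≡ 36 (mod 59).

36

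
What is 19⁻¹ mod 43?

34

43 = 2·19 + 5
19 = 3·5 + 4
5 = 1·4 + 1
4 = 4·1 + 0
Back-substituting gives 19·34 ≡ 1 (mod 43).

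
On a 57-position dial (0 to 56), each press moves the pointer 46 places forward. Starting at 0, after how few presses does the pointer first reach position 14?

35

The inverse of 46 mod 57 is 31 (since 46·31 = 1426 ≡ 1).
Multiplying both sides by 31: x ≡ 31·14 = 434 ≡ 35 (mod 57).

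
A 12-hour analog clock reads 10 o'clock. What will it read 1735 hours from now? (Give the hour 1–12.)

1735 = 144·12 + 7, so 1735 mod 12 = 7.
10 + 7 → 5 on a 12-hour dial.

5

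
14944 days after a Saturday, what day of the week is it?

Friday

14944 = 2134·7 + 6, so 14944 mod 7 = 6.
Saturday + 6 days → Friday.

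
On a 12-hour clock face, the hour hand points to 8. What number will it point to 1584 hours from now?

8

Dividing 1584 by 12 gives quotient 132 and remainder 0.
8 + 0 → 8 on a 12-hour dial.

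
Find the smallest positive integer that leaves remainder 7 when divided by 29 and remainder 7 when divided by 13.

Since 13·9 ≡ 1 (mod 29), take x = 7 + 13·((7−7)·9 mod 29) = 7 + 13·0 = 7.
Check: 7 mod 29 = 7, 7 mod 13 = 7.

7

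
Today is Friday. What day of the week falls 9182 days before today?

Sunday

Dividing 9182 by 7 gives quotient 1311 and remainder 5.
Friday − 5 days → Sunday.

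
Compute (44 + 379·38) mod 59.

50

379·38 = 14402.
14402 − 244·59 = 6, so 14402 ≡ 6 (mod 59).
(44 + 6) mod 59 = 50.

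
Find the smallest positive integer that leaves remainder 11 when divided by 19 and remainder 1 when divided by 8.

49

Since 8·12 ≡ 1 (mod 19), take x = 1 + 8·((11−1)·12 mod 19) = 1 + 8·6 = 49.
Check: 49 mod 19 = 11, 49 mod 8 = 1.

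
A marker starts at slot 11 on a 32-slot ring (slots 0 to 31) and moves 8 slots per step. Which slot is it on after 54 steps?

54·8 = 432.
Dividing 432 by 32 gives quotient 13 and remainder 16.
(11 + 16) mod 32 = 27.

27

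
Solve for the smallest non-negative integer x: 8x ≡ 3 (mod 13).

The inverse of 8 mod 13 is 5 (since 8·5 = 40 ≡ 1).
Multiplying both sides by 5: x ≡ 5·3 = 15 ≡ 2 (mod 13).
Check: 8·2 = 16 = 1·13 + 3.

2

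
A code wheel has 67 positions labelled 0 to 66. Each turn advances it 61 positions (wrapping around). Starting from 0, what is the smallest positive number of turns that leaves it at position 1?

67 = 1·61 + 6
61 = 10·6 + 1
6 = 6·1 + 0
Back-substituting gives 61·11 ≡ 1 (mod 67).

11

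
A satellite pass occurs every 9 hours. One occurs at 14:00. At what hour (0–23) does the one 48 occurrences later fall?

48·9 = 432.
432 = 18·24 + 0, so 432 mod 24 = 0.
(14 + 0) mod 24 = 14.

14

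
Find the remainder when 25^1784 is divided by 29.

By repeated squaring mod 29: 25^1≡25, 25^2≡16, 25^4≡24, 25^8≡25, 25^16≡16, 25^32≡24, 25^64≡25, 25^128≡16, 25^256≡24, 25^512≡25, 25^1024≡16.
1784 = 8 + 16 + 32 + 64 + 128 + 512 + 1024, so 25^1784 ≡ 25·16·24·25·16·25·16 ≡ 7 (mod 29).

7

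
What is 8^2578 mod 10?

4

The units digit of 8^n cycles with period 4: 8, 4, 2, 6, …
2578 mod 4 = 2, so the last digit matches 8^2 = 4.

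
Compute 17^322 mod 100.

89

Successive squares of 17 mod 100: 17^1≡17, 17^2≡89, 17^4≡21, 17^8≡41, 17^16≡81, 17^32≡61, 17^64≡21, 17^128≡41, 17^256≡81.
322 = 2 + 64 + 256, so 17^322 ≡ 89·21·81 ≡ 89 (mod 100).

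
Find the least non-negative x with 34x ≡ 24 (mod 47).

9

The inverse of 34 mod 47 is 18 (since 34·18 = 612 ≡ 1).
Multiplying both sides by 18: x ≡ 18·24 = 432 ≡ 9 (mod 47).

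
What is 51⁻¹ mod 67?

67 = 1·51 + 16
51 = 3·16 + 3
16 = 5·3 + 1
3 = 3·1 + 0
Back-substituting gives 51·46 ≡ 1 (mod 67).

46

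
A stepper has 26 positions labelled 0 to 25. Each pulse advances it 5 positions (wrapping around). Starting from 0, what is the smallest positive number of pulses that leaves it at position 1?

21

26 = 5·5 + 1
5 = 5·1 + 0
Back-substituting gives 5·21 ≡ 1 (mod 26).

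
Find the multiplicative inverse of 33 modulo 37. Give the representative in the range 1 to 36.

9

33·9 = 297 = 8·37 + 1, so 33⁻¹ ≡ 9 (mod 37).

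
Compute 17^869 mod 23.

22

Successive squares of 17 mod 23: 17^1≡17, 17^2≡13, 17^4≡8, 17^8≡18, 17^16≡2, 17^32≡4, 17^64≡16, 17^128≡3, 17^256≡9, 17^512≡12.
Since 869 = 1 + 4 + 32 + 64 + 256 + 512 in binary, 17^869 ≡ 17·8·4·16·9·12 ≡ 22 (mod 23).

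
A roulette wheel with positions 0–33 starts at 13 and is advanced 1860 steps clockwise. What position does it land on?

1860 − 54·34 = 24, so 1860 ≡ 24 (mod 34).
(13 + 24) mod 34 = 3.

3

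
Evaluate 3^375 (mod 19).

12

Square-and-reduce mod 19: 3^1≡3, 3^2≡9, 3^4≡5, 3^8≡6, 3^16≡17, 3^32≡4, 3^64≡16, 3^128≡9, 3^256≡5.
375 = 1 + 2 + 4 + 16 + 32 + 64 + 256, so 3^375 ≡ 3·9·5·17·4·16·5 ≡ 12 (mod 19).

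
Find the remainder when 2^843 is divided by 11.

8

By repeated squaring mod 11: 2^1≡2, 2^2≡4, 2^4≡5, 2^8≡3, 2^16≡9, 2^32≡4, 2^64≡5, 2^128≡3, 2^256≡9, 2^512≡4.
Since 843 = 1 + 2 + 8 + 64 + 256 + 512 in binary, 2^843 ≡ 2·4·3·5·9·4 ≡ 8 (mod 11).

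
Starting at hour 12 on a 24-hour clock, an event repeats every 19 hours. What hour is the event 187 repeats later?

187·19 = 3553.
3553 = 148·24 + 1, so 3553 mod 24 = 1.
(12 + 1) mod 24 = 13.

13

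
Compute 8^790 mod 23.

Successive squares of 8 mod 23: 8^1≡8, 8^2≡18, 8^4≡2, 8^8≡4, 8^16≡16, 8^32≡3, 8^64≡9, 8^128≡12, 8^256≡6, 8^512≡13.
Since 790 = 2 + 4 + 16 + 256 + 512 in binary, 8^790 ≡ 18·2·16·6·13 ≡ 9 (mod 23).

9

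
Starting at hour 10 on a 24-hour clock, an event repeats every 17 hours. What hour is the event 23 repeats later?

17

23·17 = 391.
391 mod 24 = 7 (since 16·24 = 384).
(10 + 7) mod 24 = 17.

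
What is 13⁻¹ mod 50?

13·27 = 351 = 7·50 + 1, so 13⁻¹ ≡ 27 (mod 50).

27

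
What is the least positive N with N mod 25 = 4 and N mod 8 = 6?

Since 8·22 ≡ 1 (mod 25), take x = 6 + 8·((4−6)·22 mod 25) = 6 + 8·6 = 54.
Check: 54 mod 25 = 4, 54 mod 8 = 6.

54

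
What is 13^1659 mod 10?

The units digit of 13^n cycles with period 4: 3, 9, 7, 1, …
1659 mod 4 = 3, so the last digit matches 3^3 = 7.

7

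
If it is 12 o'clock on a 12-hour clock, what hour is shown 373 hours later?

1

373 = 31·12 + 1, so 373 mod 12 = 1.
12 + 1 → 1 on a 12-hour dial.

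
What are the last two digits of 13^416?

By repeated squaring mod 100: 13^1≡13, 13^2≡69, 13^4≡61, 13^8≡21, 13^16≡41, 13^32≡81, 13^64≡61, 13^128≡21, 13^256≡41.
416 = 32 + 128 + 256, so 13^416 ≡ 81·21·41 ≡ 41 (mod 100).

41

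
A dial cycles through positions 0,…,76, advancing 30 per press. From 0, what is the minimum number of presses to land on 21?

70

30⁻¹ ≡ 18 (mod 77) because 30·18 = 540 = 7·77 + 1.
So x ≡ 18·21 = 378 ≡ 70 (mod 77).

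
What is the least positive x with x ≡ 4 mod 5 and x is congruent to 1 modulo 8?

9

x ≡ 4 (mod 5) gives x ∈ {4, 9}.
The first of these with x mod 8 = 1 is 9.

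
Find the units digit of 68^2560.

Last digits of 8^n: 8, 4, 2, 6 (period 4).
2560 mod 4 = 0, so the last digit matches 8^4 = 6.

6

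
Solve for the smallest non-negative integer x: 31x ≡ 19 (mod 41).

31⁻¹ ≡ 4 (mod 41) because 31·4 = 124 = 3·41 + 1.
So x ≡ 4·19 = 76 ≡ 35 (mod 41).

35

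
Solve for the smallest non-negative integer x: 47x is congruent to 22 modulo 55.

11

47⁻¹ ≡ 48 (mod 55) because 47·48 = 2256 = 41·55 + 1.
So x ≡ 48·22 = 1056 ≡ 11 (mod 55).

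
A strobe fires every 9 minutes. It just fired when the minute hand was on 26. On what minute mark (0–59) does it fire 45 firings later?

11

45·9 = 405.
405 = 6·60 + 45, so 405 mod 60 = 45.
(26 + 45) mod 60 = 11.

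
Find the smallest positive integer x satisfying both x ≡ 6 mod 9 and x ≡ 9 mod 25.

x ≡ 6 (mod 9) gives x ∈ {6, 15, 24, 33, 42, 51, 60, 69, …}.
The first of these with x mod 25 = 9 is 159.

159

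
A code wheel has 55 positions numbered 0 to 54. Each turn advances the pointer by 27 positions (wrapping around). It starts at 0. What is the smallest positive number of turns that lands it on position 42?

26

27⁻¹ ≡ 53 (mod 55) because 27·53 = 1431 = 26·55 + 1.
So x ≡ 53·42 = 2226 ≡ 26 (mod 55).
Check: 27·26 = 702 = 12·55 + 42.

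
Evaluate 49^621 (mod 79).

22

Successive squares of 49 mod 79: 49^1≡49, 49^2≡31, 49^4≡13, 49^8≡11, 49^16≡42, 49^32≡26, 49^64≡44, 49^128≡40, 49^256≡20, 49^512≡5.
621 = 1 + 4 + 8 + 32 + 64 + 512, so 49^621 ≡ 49·13·11·26·44·5 ≡ 22 (mod 79).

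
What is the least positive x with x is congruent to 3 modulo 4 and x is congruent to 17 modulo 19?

55

x ≡ 3 (mod 4) gives x ∈ {3, 7, 11, 15, 19, 23, 27, 31, …}.
The first of these with x mod 19 = 17 is 55.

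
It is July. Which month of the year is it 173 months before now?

173 = 14·12 + 5, so 173 mod 12 = 5.
July − 5 months → February.

February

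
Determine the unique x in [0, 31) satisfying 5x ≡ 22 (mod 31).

The inverse of 5 mod 31 is 25 (since 5·25 = 125 ≡ 1).
Multiplying both sides by 25: x ≡ 25·22 = 550 ≡ 23 (mod 31).

23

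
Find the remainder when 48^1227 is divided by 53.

Square-and-reduce mod 53: 48^1≡48, 48^2≡25, 48^4≡42, 48^8≡15, 48^16≡13, 48^32≡10, 48^64≡47, 48^128≡36, 48^256≡24, 48^512≡46, 48^1024≡49.
1227 = 1 + 2 + 8 + 64 + 128 + 1024, so 48^1227 ≡ 48·25·15·47·36·49 ≡ 51 (mod 53).

51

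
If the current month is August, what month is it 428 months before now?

December

428 = 35·12 + 8, so 428 mod 12 = 8.
August − 8 months → December.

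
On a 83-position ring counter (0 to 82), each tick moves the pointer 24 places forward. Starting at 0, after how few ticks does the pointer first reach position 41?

24⁻¹ ≡ 45 (mod 83) because 24·45 = 1080 = 13·83 + 1.
So x ≡ 45·41 = 1845 ≡ 19 (mod 83).
Check: 24·19 = 456 = 5·83 + 41.

19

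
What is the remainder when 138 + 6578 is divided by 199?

Dividing 6578 by 199 gives quotient 33 and remainder 11.
(138 + 11) mod 199 = 149.

149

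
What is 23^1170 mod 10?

Powers of 3 mod 10 repeat with period 4: 3, 9, 7, 1.
1170 leaves remainder 2 on division by 4, so 23^1170 ends in 9.

9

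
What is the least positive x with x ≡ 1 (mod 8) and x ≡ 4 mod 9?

Since 9·1 ≡ 1 (mod 8), take x = 4 + 9·((1−4)·1 mod 8) = 4 + 9·5 = 49.
Check: 49 mod 8 = 1, 49 mod 9 = 4.

49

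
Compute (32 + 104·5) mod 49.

104·5 = 520.
520 = 10·49 + 30, so 520 mod 49 = 30.
(32 + 30) mod 49 = 13.

13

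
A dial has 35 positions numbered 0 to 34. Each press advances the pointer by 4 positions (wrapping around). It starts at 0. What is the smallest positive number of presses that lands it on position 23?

4⁻¹ ≡ 9 (mod 35) because 4·9 = 36 = 1·35 + 1.
So x ≡ 9·23 = 207 ≡ 32 (mod 35).
Check: 4·32 = 128 = 3·35 + 23.

32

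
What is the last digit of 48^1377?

8

Last digits of 8^n: 8, 4, 2, 6 (period 4).
1377 mod 4 = 1, so the last digit matches 8^1 = 8.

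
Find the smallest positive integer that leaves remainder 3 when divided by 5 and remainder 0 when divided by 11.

33

x ≡ 3 (mod 5) gives x ∈ {3, 8, 13, 18, 23, 28, 33}.
The first of these with x mod 11 = 0 is 33.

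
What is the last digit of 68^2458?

Powers of 8 mod 10 repeat with period 4: 8, 4, 2, 6.
2458 mod 4 = 2, so the last digit matches 8^2 = 4.

4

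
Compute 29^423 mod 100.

By repeated squaring mod 100: 29^1≡29, 29^2≡41, 29^4≡81, 29^8≡61, 29^16≡21, 29^32≡41, 29^64≡81, 29^128≡61, 29^256≡21.
Since 423 = 1 + 2 + 4 + 32 + 128 + 256 in binary, 29^423 ≡ 29·41·81·41·61·21 ≡ 89 (mod 100).

89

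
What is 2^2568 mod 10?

Last digits of 2^n: 2, 4, 8, 6 (period 4).
2568 mod 4 = 0, so the last digit matches 2^4 = 6.

6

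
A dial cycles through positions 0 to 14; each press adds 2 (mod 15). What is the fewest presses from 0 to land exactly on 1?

15 = 7·2 + 1
2 = 2·1 + 0
Back-substituting gives 2·8 ≡ 1 (mod 15).

8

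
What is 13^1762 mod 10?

9

Last digits of 3^n: 3, 9, 7, 1 (period 4).
1762 mod 4 = 2, so the last digit matches 3^2 = 9.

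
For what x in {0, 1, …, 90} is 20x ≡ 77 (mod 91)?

63

20⁻¹ ≡ 41 (mod 91) because 20·41 = 820 = 9·91 + 1.
Multiplying both sides by 41: x ≡ 41·77 = 3157 ≡ 63 (mod 91).
Check: 20·63 = 1260 = 13·91 + 77.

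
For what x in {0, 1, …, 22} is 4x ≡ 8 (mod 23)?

2

The inverse of 4 mod 23 is 6 (since 4·6 = 24 ≡ 1).
Multiplying both sides by 6: x ≡ 6·8 = 48 ≡ 2 (mod 23).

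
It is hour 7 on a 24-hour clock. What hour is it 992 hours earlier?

23

992 = 41·24 + 8, so 992 mod 24 = 8.
(7 − 8) mod 24 = 23.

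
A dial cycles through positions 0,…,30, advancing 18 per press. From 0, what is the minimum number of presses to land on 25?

10

The inverse of 18 mod 31 is 19 (since 18·19 = 342 ≡ 1).
So x ≡ 19·25 = 475 ≡ 10 (mod 31).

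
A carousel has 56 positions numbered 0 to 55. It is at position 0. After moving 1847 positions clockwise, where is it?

1847 = 32·56 + 55, so 1847 mod 56 = 55.
(0 + 55) mod 56 = 55.

55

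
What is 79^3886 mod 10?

1

The units digit of 79^n cycles with period 2: 9, 1, …
3886 mod 2 = 0, so the last digit matches 9^2 = 1.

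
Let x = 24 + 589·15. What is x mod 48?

27

589·15 = 8835.
8835 = 184·48 + 3, so 8835 mod 48 = 3.
(24 + 3) mod 48 = 27.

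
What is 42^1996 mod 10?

6

Last digits of 2^n: 2, 4, 8, 6 (period 4).
1996 mod 4 = 0, so the last digit matches 2^4 = 6.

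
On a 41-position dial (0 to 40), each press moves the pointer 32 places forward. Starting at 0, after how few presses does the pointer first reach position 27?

38

The inverse of 32 mod 41 is 9 (since 32·9 = 288 ≡ 1).
Multiplying both sides by 9: x ≡ 9·27 = 243 ≡ 38 (mod 41).
Check: 32·38 = 1216 = 29·41 + 27.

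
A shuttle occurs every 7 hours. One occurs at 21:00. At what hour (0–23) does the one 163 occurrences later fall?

163·7 = 1141.
1141 = 47·24 + 13, so 1141 mod 24 = 13.
(21 + 13) mod 24 = 10.

10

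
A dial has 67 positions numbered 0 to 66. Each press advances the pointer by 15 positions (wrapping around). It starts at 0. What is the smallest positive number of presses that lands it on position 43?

52

15⁻¹ ≡ 9 (mod 67) because 15·9 = 135 = 2·67 + 1.
Multiplying both sides by 9: x ≡ 9·43 = 387 ≡ 52 (mod 67).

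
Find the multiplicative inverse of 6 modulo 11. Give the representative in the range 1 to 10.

2

6·2 = 12 = 1·11 + 1, so 6⁻¹ ≡ 2 (mod 11).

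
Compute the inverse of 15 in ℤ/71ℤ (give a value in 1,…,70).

15·19 = 285 = 4·71 + 1, so 15⁻¹ ≡ 19 (mod 71).

19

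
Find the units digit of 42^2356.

6

The units digit of 42^n cycles with period 4: 2, 4, 8, 6, …
2356 leaves remainder 0 on division by 4, so 42^2356 ends in 6.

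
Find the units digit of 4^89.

4

Powers of 4 mod 10 repeat with period 2: 4, 6.
89 leaves remainder 1 on division by 2, so 4^89 ends in 4.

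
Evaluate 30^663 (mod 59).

43

By repeated squaring mod 59: 30^1≡30, 30^2≡15, 30^4≡48, 30^8≡3, 30^16≡9, 30^32≡22, 30^64≡12, 30^128≡26, 30^256≡27, 30^512≡21.
663 = 1 + 2 + 4 + 16 + 128 + 512, so 30^663 ≡ 30·15·48·9·26·21 ≡ 43 (mod 59).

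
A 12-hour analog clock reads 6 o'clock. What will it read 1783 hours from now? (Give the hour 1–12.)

1783 − 148·12 = 7, so 1783 ≡ 7 (mod 12).
6 + 7 → 1 on a 12-hour dial.

1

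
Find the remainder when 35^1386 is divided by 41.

2

Successive squares of 35 mod 41: 35^1≡35, 35^2≡36, 35^4≡25, 35^8≡10, 35^16≡18, 35^32≡37, 35^64≡16, 35^128≡10, 35^256≡18, 35^512≡37, 35^1024≡16.
1386 = 2 + 8 + 32 + 64 + 256 + 1024, so 35^1386 ≡ 36·10·37·16·18·16 ≡ 2 (mod 41).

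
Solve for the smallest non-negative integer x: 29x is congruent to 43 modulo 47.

42

29⁻¹ ≡ 13 (mod 47) because 29·13 = 377 = 8·47 + 1.
Multiplying both sides by 13: x ≡ 13·43 = 559 ≡ 42 (mod 47).
Check: 29·42 = 1218 = 25·47 + 43.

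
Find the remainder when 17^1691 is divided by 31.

By repeated squaring mod 31: 17^1≡17, 17^2≡10, 17^4≡7, 17^8≡18, 17^16≡14, 17^32≡10, 17^64≡7, 17^128≡18, 17^256≡14, 17^512≡10, 17^1024≡7.
Since 1691 = 1 + 2 + 8 + 16 + 128 + 512 + 1024 in binary, 17^1691 ≡ 17·10·18·14·18·10·7 ≡ 22 (mod 31).

22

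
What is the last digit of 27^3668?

Last digits of 7^n: 7, 9, 3, 1 (period 4).
3668 leaves remainder 0 on division by 4, so 27^3668 ends in 1.

1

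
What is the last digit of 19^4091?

The units digit of 19^n cycles with period 2: 9, 1, …
4091 mod 2 = 1, so the last digit matches 9^1 = 9.

9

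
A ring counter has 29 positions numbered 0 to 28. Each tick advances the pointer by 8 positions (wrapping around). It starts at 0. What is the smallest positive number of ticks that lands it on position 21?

8⁻¹ ≡ 11 (mod 29) because 8·11 = 88 = 3·29 + 1.
Multiplying both sides by 11: x ≡ 11·21 = 231 ≡ 28 (mod 29).

28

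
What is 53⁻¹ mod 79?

3

53·3 = 159 = 2·79 + 1, so 53⁻¹ ≡ 3 (mod 79).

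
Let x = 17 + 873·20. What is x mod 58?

19

873·20 = 17460.
17460 mod 58 = 2 (since 301·58 = 17458).
(17 + 2) mod 58 = 19.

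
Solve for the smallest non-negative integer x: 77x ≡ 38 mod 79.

60

The inverse of 77 mod 79 is 39 (since 77·39 = 3003 ≡ 1).
So x ≡ 39·38 = 1482 ≡ 60 (mod 79).
Check: 77·60 = 4620 = 58·79 + 38.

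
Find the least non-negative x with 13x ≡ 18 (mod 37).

27

13⁻¹ ≡ 20 (mod 37) because 13·20 = 260 = 7·37 + 1.
Multiplying both sides by 20: x ≡ 20·18 = 360 ≡ 27 (mod 37).
Check: 13·27 = 351 = 9·37 + 18.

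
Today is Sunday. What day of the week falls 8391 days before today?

8391 mod 7 = 5 (since 1198·7 = 8386).
Sunday − 5 days → Tuesday.

Tuesday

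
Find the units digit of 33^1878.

9

The units digit of 33^n cycles with period 4: 3, 9, 7, 1, …
1878 leaves remainder 2 on division by 4, so 33^1878 ends in 9.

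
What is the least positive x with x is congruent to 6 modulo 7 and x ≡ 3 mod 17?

20

Since 17·5 ≡ 1 (mod 7), take x = 3 + 17·((6−3)·5 mod 7) = 3 + 17·1 = 20.
Check: 20 mod 7 = 6, 20 mod 17 = 3.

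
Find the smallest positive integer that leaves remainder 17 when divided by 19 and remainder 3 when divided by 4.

x ≡ 3 (mod 4) gives x ∈ {3, 7, 11, 15, 19, 23, 27, 31, …}.
The first of these with x mod 19 = 17 is 55.

55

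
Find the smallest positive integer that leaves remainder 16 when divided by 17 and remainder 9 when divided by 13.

Since 13·4 ≡ 1 (mod 17), take x = 9 + 13·((16−9)·4 mod 17) = 9 + 13·11 = 152.
Check: 152 mod 17 = 16, 152 mod 13 = 9.

152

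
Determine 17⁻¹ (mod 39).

23

39 = 2·17 + 5
17 = 3·5 + 2
5 = 2·2 + 1
2 = 2·1 + 0
Back-substituting gives 17·23 ≡ 1 (mod 39).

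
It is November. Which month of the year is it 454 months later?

Dividing 454 by 12 gives quotient 37 and remainder 10.
November + 10 months → September.

September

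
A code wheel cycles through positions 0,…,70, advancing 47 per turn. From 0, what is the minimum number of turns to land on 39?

The inverse of 47 mod 71 is 68 (since 47·68 = 3196 ≡ 1).
Multiplying both sides by 68: x ≡ 68·39 = 2652 ≡ 25 (mod 71).
Check: 47·25 = 1175 = 16·71 + 39.

25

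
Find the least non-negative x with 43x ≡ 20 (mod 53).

43⁻¹ ≡ 37 (mod 53) because 43·37 = 1591 = 30·53 + 1.
So x ≡ 37·20 = 740 ≡ 51 (mod 53).
Check: 43·51 = 2193 = 41·53 + 20.

51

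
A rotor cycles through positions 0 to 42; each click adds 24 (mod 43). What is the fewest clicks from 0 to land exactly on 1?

9

43 = 1·24 + 19
24 = 1·19 + 5
19 = 3·5 + 4
5 = 1·4 + 1
4 = 4·1 + 0
Back-substituting gives 24·9 ≡ 1 (mod 43).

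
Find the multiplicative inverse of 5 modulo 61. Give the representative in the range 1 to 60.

49

5·49 = 245 = 4·61 + 1, so 5⁻¹ ≡ 49 (mod 61).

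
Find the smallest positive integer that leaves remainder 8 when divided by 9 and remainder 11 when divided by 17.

62

x ≡ 8 (mod 9) gives x ∈ {8, 17, 26, 35, 44, 53, 62}.
The first of these with x mod 17 = 11 is 62.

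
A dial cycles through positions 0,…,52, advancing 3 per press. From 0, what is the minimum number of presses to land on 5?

The inverse of 3 mod 53 is 18 (since 3·18 = 54 ≡ 1).
So x ≡ 18·5 = 90 ≡ 37 (mod 53).
Check: 3·37 = 111 = 2·53 + 5.

37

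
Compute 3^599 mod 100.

67

Square-and-reduce mod 100: 3^1≡3, 3^2≡9, 3^4≡81, 3^8≡61, 3^16≡21, 3^32≡41, 3^64≡81, 3^128≡61, 3^256≡21, 3^512≡41.
Since 599 = 1 + 2 + 4 + 16 + 64 + 512 in binary, 3^599 ≡ 3·9·81·21·81·41 ≡ 67 (mod 100).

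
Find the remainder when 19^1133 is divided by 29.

3

Successive squares of 19 mod 29: 19^1≡19, 19^2≡13, 19^4≡24, 19^8≡25, 19^16≡16, 19^32≡24, 19^64≡25, 19^128≡16, 19^256≡24, 19^512≡25, 19^1024≡16.
1133 = 1 + 4 + 8 + 32 + 64 + 1024, so 19^1133 ≡ 19·24·25·24·25·16 ≡ 3 (mod 29).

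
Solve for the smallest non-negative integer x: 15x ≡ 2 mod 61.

The inverse of 15 mod 61 is 57 (since 15·57 = 855 ≡ 1).
Multiplying both sides by 57: x ≡ 57·2 = 114 ≡ 53 (mod 61).

53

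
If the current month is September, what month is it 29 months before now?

Dividing 29 by 12 gives quotient 2 and remainder 5.
September − 5 months → April.

April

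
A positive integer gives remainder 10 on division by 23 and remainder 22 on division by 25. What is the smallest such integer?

447

x ≡ 10 (mod 23) gives x ∈ {10, 33, 56, 79, 102, 125, 148, 171, …}.
The first of these with x mod 25 = 22 is 447.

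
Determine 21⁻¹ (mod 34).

13

34 = 1·21 + 13
21 = 1·13 + 8
13 = 1·8 + 5
8 = 1·5 + 3
5 = 1·3 + 2
3 = 1·2 + 1
2 = 2·1 + 0
Back-substituting gives 21·13 ≡ 1 (mod 34).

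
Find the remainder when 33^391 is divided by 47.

By repeated squaring mod 47: 33^1≡33, 33^2≡8, 33^4≡17, 33^8≡7, 33^16≡2, 33^32≡4, 33^64≡16, 33^128≡21, 33^256≡18.
391 = 1 + 2 + 4 + 128 + 256, so 33^391 ≡ 33·8·17·21·18 ≡ 46 (mod 47).

46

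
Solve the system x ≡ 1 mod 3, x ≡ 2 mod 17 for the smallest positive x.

19

x ≡ 1 (mod 3) gives x ∈ {1, 4, 7, 10, 13, 16, 19}.
The first of these with x mod 17 = 2 is 19.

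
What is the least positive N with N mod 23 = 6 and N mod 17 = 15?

Since 17·19 ≡ 1 (mod 23), take x = 15 + 17·((6−15)·19 mod 23) = 15 + 17·13 = 236.
Check: 236 mod 23 = 6, 236 mod 17 = 15.

236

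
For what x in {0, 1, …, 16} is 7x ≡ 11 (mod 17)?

7⁻¹ ≡ 5 (mod 17) because 7·5 = 35 = 2·17 + 1.
So x ≡ 5·11 = 55 ≡ 4 (mod 17).
Check: 7·4 = 28 = 1·17 + 11.

4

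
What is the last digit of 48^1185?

The units digit of 48^n cycles with period 4: 8, 4, 2, 6, …
1185 leaves remainder 1 on division by 4, so 48^1185 ends in 8.

8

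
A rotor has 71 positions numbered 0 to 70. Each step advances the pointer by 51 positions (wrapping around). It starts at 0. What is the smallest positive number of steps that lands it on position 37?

The inverse of 51 mod 71 is 39 (since 51·39 = 1989 ≡ 1).
Multiplying both sides by 39: x ≡ 39·37 = 1443 ≡ 23 (mod 71).

23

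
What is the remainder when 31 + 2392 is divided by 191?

131

2392 = 12·191 + 100, so 2392 mod 191 = 100.
(31 + 100) mod 191 = 131.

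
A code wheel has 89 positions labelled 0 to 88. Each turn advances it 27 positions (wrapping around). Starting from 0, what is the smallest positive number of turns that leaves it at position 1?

27·33 = 891 = 10·89 + 1, so 27⁻¹ ≡ 33 (mod 89).

33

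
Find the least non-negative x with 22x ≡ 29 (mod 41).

33

22⁻¹ ≡ 28 (mod 41) because 22·28 = 616 = 15·41 + 1.
So x ≡ 28·29 = 812 ≡ 33 (mod 41).
Check: 22·33 = 726 = 17·41 + 29.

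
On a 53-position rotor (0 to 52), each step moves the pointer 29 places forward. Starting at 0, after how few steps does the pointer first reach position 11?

The inverse of 29 mod 53 is 11 (since 29·11 = 319 ≡ 1).
So x ≡ 11·11 = 121 ≡ 15 (mod 53).

15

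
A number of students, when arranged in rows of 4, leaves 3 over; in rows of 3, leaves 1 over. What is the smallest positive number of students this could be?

Since 3·3 ≡ 1 (mod 4), take x = 1 + 3·((3−1)·3 mod 4) = 1 + 3·2 = 7.
Check: 7 mod 4 = 3, 7 mod 3 = 1.

7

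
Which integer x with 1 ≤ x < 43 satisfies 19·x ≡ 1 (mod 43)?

19·34 = 646 = 15·43 + 1, so 19⁻¹ ≡ 34 (mod 43).

34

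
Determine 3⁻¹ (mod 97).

65

97 = 32·3 + 1
3 = 3·1 + 0
Back-substituting gives 3·65 ≡ 1 (mod 97).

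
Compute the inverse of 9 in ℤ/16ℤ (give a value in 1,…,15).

9·9 = 81 = 5·16 + 1, so 9⁻¹ ≡ 9 (mod 16).

9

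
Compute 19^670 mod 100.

By repeated squaring mod 100: 19^1≡19, 19^2≡61, 19^4≡21, 19^8≡41, 19^16≡81, 19^32≡61, 19^64≡21, 19^128≡41, 19^256≡81, 19^512≡61.
Since 670 = 2 + 4 + 8 + 16 + 128 + 512 in binary, 19^670 ≡ 61·21·41·81·41·61 ≡ 1 (mod 100).

1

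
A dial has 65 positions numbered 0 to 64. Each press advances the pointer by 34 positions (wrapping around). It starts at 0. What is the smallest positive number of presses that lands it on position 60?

The inverse of 34 mod 65 is 44 (since 34·44 = 1496 ≡ 1).
Multiplying both sides by 44: x ≡ 44·60 = 2640 ≡ 40 (mod 65).
Check: 34·40 = 1360 = 20·65 + 60.

40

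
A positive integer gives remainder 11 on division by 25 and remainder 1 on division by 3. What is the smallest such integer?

61

Since 3·17 ≡ 1 (mod 25), take x = 1 + 3·((11−1)·17 mod 25) = 1 + 3·20 = 61.
Check: 61 mod 25 = 11, 61 mod 3 = 1.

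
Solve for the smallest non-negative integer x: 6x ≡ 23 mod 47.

43

The inverse of 6 mod 47 is 8 (since 6·8 = 48 ≡ 1).
Multiplying both sides by 8: x ≡ 8·23 = 184 ≡ 43 (mod 47).
Check: 6·43 = 258 = 5·47 + 23.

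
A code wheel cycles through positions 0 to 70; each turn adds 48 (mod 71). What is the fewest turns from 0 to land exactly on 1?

37

48·37 = 1776 = 25·71 + 1, so 48⁻¹ ≡ 37 (mod 71).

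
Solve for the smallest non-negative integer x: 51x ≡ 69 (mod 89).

38

51⁻¹ ≡ 7 (mod 89) because 51·7 = 357 = 4·89 + 1.
Multiplying both sides by 7: x ≡ 7·69 = 483 ≡ 38 (mod 89).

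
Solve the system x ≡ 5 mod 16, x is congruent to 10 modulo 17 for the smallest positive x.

Since 17·1 ≡ 1 (mod 16), take x = 10 + 17·((5−10)·1 mod 16) = 10 + 17·11 = 197.
Check: 197 mod 16 = 5, 197 mod 17 = 10.

197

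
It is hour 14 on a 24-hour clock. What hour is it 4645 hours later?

3

4645 = 193·24 + 13, so 4645 mod 24 = 13.
(14 + 13) mod 24 = 3.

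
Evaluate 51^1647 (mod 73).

63

By repeated squaring mod 73: 51^1≡51, 51^2≡46, 51^4≡72, 51^8≡1, 51^16≡1, 51^32≡1, 51^64≡1, 51^128≡1, 51^256≡1, 51^512≡1, 51^1024≡1.
1647 = 1 + 2 + 4 + 8 + 32 + 64 + 512 + 1024, so 51^1647 ≡ 51·46·72·1·1·1·1·1 ≡ 63 (mod 73).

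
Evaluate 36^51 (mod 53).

By repeated squaring mod 53: 36^1≡36, 36^2≡24, 36^4≡46, 36^8≡49, 36^16≡16, 36^32≡44.
Since 51 = 1 + 2 + 16 + 32 in binary, 36^51 ≡ 36·24·16·44 ≡ 28 (mod 53).

28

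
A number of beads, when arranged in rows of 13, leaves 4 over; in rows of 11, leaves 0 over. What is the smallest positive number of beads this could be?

121

Since 11·6 ≡ 1 (mod 13), take x = 0 + 11·((4−0)·6 mod 13) = 0 + 11·11 = 121.
Check: 121 mod 13 = 4, 121 mod 11 = 0.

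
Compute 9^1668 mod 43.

35

Successive squares of 9 mod 43: 9^1≡9, 9^2≡38, 9^4≡25, 9^8≡23, 9^16≡13, 9^32≡40, 9^64≡9, 9^128≡38, 9^256≡25, 9^512≡23, 9^1024≡13.
1668 = 4 + 128 + 512 + 1024, so 9^1668 ≡ 25·38·23·13 ≡ 35 (mod 43).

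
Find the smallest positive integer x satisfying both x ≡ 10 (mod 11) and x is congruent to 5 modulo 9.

32

x ≡ 5 (mod 9) gives x ∈ {5, 14, 23, 32}.
The first of these with x mod 11 = 10 is 32.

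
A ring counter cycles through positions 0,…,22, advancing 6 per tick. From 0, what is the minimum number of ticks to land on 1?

6⁻¹ ≡ 4 (mod 23) because 6·4 = 24 = 1·23 + 1.
Multiplying both sides by 4: x ≡ 4·1 = 4 ≡ 4 (mod 23).

4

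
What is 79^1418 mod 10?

The units digit of 79^n cycles with period 2: 9, 1, …
1418 mod 2 = 0, so the last digit matches 9^2 = 1.

1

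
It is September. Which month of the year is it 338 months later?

November

338 − 28·12 = 2, so 338 ≡ 2 (mod 12).
September + 2 months → November.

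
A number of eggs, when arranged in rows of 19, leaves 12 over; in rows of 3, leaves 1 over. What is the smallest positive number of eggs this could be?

31

x ≡ 1 (mod 3) gives x ∈ {1, 4, 7, 10, 13, 16, 19, 22, …}.
The first of these with x mod 19 = 12 is 31.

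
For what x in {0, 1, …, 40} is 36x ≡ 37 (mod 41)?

36⁻¹ ≡ 8 (mod 41) because 36·8 = 288 = 7·41 + 1.
Multiplying both sides by 8: x ≡ 8·37 = 296 ≡ 9 (mod 41).
Check: 36·9 = 324 = 7·41 + 37.

9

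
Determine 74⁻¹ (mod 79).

63

74·63 = 4662 = 59·79 + 1, so 74⁻¹ ≡ 63 (mod 79).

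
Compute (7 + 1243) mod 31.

Dividing 1243 by 31 gives quotient 40 and remainder 3.
(7 + 3) mod 31 = 10.

10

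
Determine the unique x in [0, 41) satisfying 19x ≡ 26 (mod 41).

10

The inverse of 19 mod 41 is 13 (since 19·13 = 247 ≡ 1).
Multiplying both sides by 13: x ≡ 13·26 = 338 ≡ 10 (mod 41).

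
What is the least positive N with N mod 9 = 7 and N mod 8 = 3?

43

Since 8·8 ≡ 1 (mod 9), take x = 3 + 8·((7−3)·8 mod 9) = 3 + 8·5 = 43.
Check: 43 mod 9 = 7, 43 mod 8 = 3.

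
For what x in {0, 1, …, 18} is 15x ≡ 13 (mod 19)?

11

The inverse of 15 mod 19 is 14 (since 15·14 = 210 ≡ 1).
Multiplying both sides by 14: x ≡ 14·13 = 182 ≡ 11 (mod 19).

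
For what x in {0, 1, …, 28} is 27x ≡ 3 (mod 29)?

27⁻¹ ≡ 14 (mod 29) because 27·14 = 378 = 13·29 + 1.
Multiplying both sides by 14: x ≡ 14·3 = 42 ≡ 13 (mod 29).
Check: 27·13 = 351 = 12·29 + 3.

13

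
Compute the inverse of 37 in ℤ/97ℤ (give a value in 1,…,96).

21

37·21 = 777 = 8·97 + 1, so 37⁻¹ ≡ 21 (mod 97).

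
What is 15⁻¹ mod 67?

9

15·9 = 135 = 2·67 + 1, so 15⁻¹ ≡ 9 (mod 67).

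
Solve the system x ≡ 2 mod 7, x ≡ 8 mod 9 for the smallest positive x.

44

Since 9·4 ≡ 1 (mod 7), take x = 8 + 9·((2−8)·4 mod 7) = 8 + 9·4 = 44.
Check: 44 mod 7 = 2, 44 mod 9 = 8.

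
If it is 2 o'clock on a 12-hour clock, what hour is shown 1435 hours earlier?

1435 mod 12 = 7 (since 119·12 = 1428).
2 − 7 → 7 on a 12-hour dial.

7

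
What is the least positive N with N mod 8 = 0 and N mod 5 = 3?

x ≡ 3 (mod 5) gives x ∈ {3, 8}.
The first of these with x mod 8 = 0 is 8.

8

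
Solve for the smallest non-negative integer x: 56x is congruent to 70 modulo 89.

56⁻¹ ≡ 62 (mod 89) because 56·62 = 3472 = 39·89 + 1.
So x ≡ 62·70 = 4340 ≡ 68 (mod 89).
Check: 56·68 = 3808 = 42·89 + 70.

68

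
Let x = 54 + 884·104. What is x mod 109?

103

884·104 = 91936.
91936 mod 109 = 49 (since 843·109 = 91887).
(54 + 49) mod 109 = 103.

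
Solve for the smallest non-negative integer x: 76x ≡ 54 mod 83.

The inverse of 76 mod 83 is 71 (since 76·71 = 5396 ≡ 1).
So x ≡ 71·54 = 3834 ≡ 16 (mod 83).

16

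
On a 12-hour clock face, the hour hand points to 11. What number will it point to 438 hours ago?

438 mod 12 = 6 (since 36·12 = 432).
11 − 6 → 5 on a 12-hour dial.

5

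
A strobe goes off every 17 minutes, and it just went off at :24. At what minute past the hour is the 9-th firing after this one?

9·17 = 153.
153 = 2·60 + 33, so 153 mod 60 = 33.
(24 + 33) mod 60 = 57.

57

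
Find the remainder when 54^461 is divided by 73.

35

By repeated squaring mod 73: 54^1≡54, 54^2≡69, 54^4≡16, 54^8≡37, 54^16≡55, 54^32≡32, 54^64≡2, 54^128≡4, 54^256≡16.
461 = 1 + 4 + 8 + 64 + 128 + 256, so 54^461 ≡ 54·16·37·2·4·16 ≡ 35 (mod 73).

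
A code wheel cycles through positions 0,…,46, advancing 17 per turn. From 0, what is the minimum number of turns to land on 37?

16

The inverse of 17 mod 47 is 36 (since 17·36 = 612 ≡ 1).
Multiplying both sides by 36: x ≡ 36·37 = 1332 ≡ 16 (mod 47).
Check: 17·16 = 272 = 5·47 + 37.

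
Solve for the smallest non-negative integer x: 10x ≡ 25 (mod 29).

The inverse of 10 mod 29 is 3 (since 10·3 = 30 ≡ 1).
So x ≡ 3·25 = 75 ≡ 17 (mod 29).
Check: 10·17 = 170 = 5·29 + 25.

17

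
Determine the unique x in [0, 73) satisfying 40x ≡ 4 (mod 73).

40⁻¹ ≡ 42 (mod 73) because 40·42 = 1680 = 23·73 + 1.
So x ≡ 42·4 = 168 ≡ 22 (mod 73).
Check: 40·22 = 880 = 12·73 + 4.

22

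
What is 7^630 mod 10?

Last digits of 7^n: 7, 9, 3, 1 (period 4).
630 leaves remainder 2 on division by 4, so 7^630 ends in 9.

9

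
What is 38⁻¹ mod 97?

23

97 = 2·38 + 21
38 = 1·21 + 17
21 = 1·17 + 4
17 = 4·4 + 1
4 = 4·1 + 0
Back-substituting gives 38·23 ≡ 1 (mod 97).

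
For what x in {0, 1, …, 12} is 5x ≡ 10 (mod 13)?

2

5⁻¹ ≡ 8 (mod 13) because 5·8 = 40 = 3·13 + 1.
So x ≡ 8·10 = 80 ≡ 2 (mod 13).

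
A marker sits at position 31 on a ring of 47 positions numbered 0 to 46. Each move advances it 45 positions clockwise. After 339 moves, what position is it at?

11

339·45 = 15255.
15255 = 324·47 + 27, so 15255 mod 47 = 27.
(31 + 27) mod 47 = 11.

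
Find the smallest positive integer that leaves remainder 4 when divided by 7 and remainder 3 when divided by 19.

60

x ≡ 4 (mod 7) gives x ∈ {4, 11, 18, 25, 32, 39, 46, 53, …}.
The first of these with x mod 19 = 3 is 60.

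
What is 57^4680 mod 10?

1

The units digit of 57^n cycles with period 4: 7, 9, 3, 1, …
4680 leaves remainder 0 on division by 4, so 57^4680 ends in 1.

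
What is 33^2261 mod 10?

Last digits of 3^n: 3, 9, 7, 1 (period 4).
2261 leaves remainder 1 on division by 4, so 33^2261 ends in 3.

3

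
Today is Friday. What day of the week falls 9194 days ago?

9194 − 1313·7 = 3, so 9194 ≡ 3 (mod 7).
Friday − 3 days → Tuesday.

Tuesday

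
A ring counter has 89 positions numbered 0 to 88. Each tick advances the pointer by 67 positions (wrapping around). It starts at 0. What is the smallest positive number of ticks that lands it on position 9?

36

The inverse of 67 mod 89 is 4 (since 67·4 = 268 ≡ 1).
Multiplying both sides by 4: x ≡ 4·9 = 36 ≡ 36 (mod 89).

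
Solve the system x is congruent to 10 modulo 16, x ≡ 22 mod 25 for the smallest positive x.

122

x ≡ 10 (mod 16) gives x ∈ {10, 26, 42, 58, 74, 90, 106, 122}.
The first of these with x mod 25 = 22 is 122.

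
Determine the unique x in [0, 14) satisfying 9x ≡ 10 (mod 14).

9⁻¹ ≡ 11 (mod 14) because 9·11 = 99 = 7·14 + 1.
Multiplying both sides by 11: x ≡ 11·10 = 110 ≡ 12 (mod 14).

12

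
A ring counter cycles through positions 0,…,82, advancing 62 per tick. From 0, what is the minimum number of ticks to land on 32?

38

The inverse of 62 mod 83 is 79 (since 62·79 = 4898 ≡ 1).
Multiplying both sides by 79: x ≡ 79·32 = 2528 ≡ 38 (mod 83).
Check: 62·38 = 2356 = 28·83 + 32.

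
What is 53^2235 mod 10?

Powers of 3 mod 10 repeat with period 4: 3, 9, 7, 1.
2235 leaves remainder 3 on division by 4, so 53^2235 ends in 7.

7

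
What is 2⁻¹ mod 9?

5

9 = 4·2 + 1
2 = 2·1 + 0
Back-substituting gives 2·5 ≡ 1 (mod 9).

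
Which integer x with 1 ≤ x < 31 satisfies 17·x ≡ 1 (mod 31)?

11

31 = 1·17 + 14
17 = 1·14 + 3
14 = 4·3 + 2
3 = 1·2 + 1
2 = 2·1 + 0
Back-substituting gives 17·11 ≡ 1 (mod 31).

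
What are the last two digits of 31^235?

Square-and-reduce mod 100: 31^1≡31, 31^2≡61, 31^4≡21, 31^8≡41, 31^16≡81, 31^32≡61, 31^64≡21, 31^128≡41.
Since 235 = 1 + 2 + 8 + 32 + 64 + 128 in binary, 31^235 ≡ 31·61·41·61·21·41 ≡ 51 (mod 100).

51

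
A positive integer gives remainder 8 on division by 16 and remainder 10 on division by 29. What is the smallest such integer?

x ≡ 8 (mod 16) gives x ∈ {8, 24, 40, 56, 72, 88, 104, 120, …}.
The first of these with x mod 29 = 10 is 184.

184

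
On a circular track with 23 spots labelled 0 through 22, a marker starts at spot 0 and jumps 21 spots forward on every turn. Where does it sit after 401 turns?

3

401·21 = 8421.
8421 − 366·23 = 3, so 8421 ≡ 3 (mod 23).
(0 + 3) mod 23 = 3.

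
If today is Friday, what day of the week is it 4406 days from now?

Monday

4406 − 629·7 = 3, so 4406 ≡ 3 (mod 7).
Friday + 3 days → Monday.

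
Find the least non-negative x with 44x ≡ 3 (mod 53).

The inverse of 44 mod 53 is 47 (since 44·47 = 2068 ≡ 1).
So x ≡ 47·3 = 141 ≡ 35 (mod 53).

35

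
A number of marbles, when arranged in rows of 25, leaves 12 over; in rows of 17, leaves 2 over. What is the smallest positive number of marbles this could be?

87

x ≡ 2 (mod 17) gives x ∈ {2, 19, 36, 53, 70, 87}.
The first of these with x mod 25 = 12 is 87.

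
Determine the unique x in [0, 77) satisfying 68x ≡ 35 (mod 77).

56

The inverse of 68 mod 77 is 17 (since 68·17 = 1156 ≡ 1).
So x ≡ 17·35 = 595 ≡ 56 (mod 77).
Check: 68·56 = 3808 = 49·77 + 35.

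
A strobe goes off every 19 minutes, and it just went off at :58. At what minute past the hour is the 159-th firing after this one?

19

159·19 = 3021.
3021 − 50·60 = 21, so 3021 ≡ 21 (mod 60).
(58 + 21) mod 60 = 19.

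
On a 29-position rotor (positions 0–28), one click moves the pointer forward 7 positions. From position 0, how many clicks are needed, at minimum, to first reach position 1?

29 = 4·7 + 1
7 = 7·1 + 0
Back-substituting gives 7·25 ≡ 1 (mod 29).

25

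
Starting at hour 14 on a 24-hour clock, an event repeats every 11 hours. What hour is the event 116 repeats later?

18

116·11 = 1276.
Dividing 1276 by 24 gives quotient 53 and remainder 4.
(14 + 4) mod 24 = 18.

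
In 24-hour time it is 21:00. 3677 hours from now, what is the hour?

2

Dividing 3677 by 24 gives quotient 153 and remainder 5.
(21 + 5) mod 24 = 2.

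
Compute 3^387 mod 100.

87

Square-and-reduce mod 100: 3^1≡3, 3^2≡9, 3^4≡81, 3^8≡61, 3^16≡21, 3^32≡41, 3^64≡81, 3^128≡61, 3^256≡21.
Since 387 = 1 + 2 + 128 + 256 in binary, 3^387 ≡ 3·9·61·21 ≡ 87 (mod 100).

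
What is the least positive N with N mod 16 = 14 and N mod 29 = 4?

x ≡ 14 (mod 16) gives x ∈ {14, 30, 46, 62}.
The first of these with x mod 29 = 4 is 62.

62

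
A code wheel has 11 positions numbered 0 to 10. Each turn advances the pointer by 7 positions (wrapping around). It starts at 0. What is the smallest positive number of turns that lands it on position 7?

The inverse of 7 mod 11 is 8 (since 7·8 = 56 ≡ 1).
So x ≡ 8·7 = 56 ≡ 1 (mod 11).
Check: 7·1 = 7 = 0·11 + 7.

1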